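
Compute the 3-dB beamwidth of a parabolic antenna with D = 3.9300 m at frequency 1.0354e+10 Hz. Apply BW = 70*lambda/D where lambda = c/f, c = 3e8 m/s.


lambda = c / f = 3.0000e+08 / 1.0354e+10 = 0.02897431 m
BW = 70 * 0.02897431 / 3.9300 = 0.5161 deg

0.5161 deg


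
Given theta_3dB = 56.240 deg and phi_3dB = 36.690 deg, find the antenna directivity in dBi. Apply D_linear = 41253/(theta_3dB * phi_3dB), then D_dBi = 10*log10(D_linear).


D_linear = 41253 / (56.240 * 36.690) = 19.99229
D_dBi = 10 * log10(19.99229) = 13.01 dBi

13.01 dBi


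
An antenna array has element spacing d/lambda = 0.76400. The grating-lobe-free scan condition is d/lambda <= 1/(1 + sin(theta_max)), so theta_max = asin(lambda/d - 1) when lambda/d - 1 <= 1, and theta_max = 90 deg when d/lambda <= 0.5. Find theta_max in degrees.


lambda/d - 1 = 1/0.76400 - 1 = 0.3089005
theta_max = asin(0.3089005) = 17.99 deg

17.99 deg


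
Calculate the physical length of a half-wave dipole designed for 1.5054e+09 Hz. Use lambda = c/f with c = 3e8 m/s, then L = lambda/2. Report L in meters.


lambda = c / f = 3.0000e+08 / 1.5054e+09 = 0.1992826 m
L = lambda / 2 = 0.1992826 / 2 = 0.09964 m

0.09964 m


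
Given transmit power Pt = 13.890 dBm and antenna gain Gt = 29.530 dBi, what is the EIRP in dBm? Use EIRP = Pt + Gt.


EIRP = Pt + Gt = 13.890 + 29.530 = 43.42 dBm

43.42 dBm


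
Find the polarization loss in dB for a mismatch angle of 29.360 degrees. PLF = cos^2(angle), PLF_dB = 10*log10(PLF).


PLF_linear = cos^2(29.360 deg) = 0.7596104
PLF_dB = 10 * log10(0.7596104) = -1.194 dB

-1.194 dB


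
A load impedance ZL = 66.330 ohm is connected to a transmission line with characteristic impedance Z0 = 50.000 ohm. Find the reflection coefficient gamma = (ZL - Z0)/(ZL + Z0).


gamma = (66.330 - 50.000) / (66.330 + 50.000) = 0.1404

0.1404


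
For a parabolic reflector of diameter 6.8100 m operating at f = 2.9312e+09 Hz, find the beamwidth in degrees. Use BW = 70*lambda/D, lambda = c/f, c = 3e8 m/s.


lambda = c / f = 3.0000e+08 / 2.9312e+09 = 0.1023472 m
BW = 70 * 0.1023472 / 6.8100 = 1.052 deg

1.052 deg


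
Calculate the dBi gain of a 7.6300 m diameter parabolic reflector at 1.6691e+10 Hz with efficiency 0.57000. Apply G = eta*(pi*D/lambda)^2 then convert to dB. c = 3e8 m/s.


lambda = c / f = 3.0000e+08 / 1.6691e+10 = 0.01797376 m
G_linear = 0.57000 * (pi * 7.6300 / 0.01797376)^2 = 1.013785e+06
G_dBi = 10 * log10(1.013785e+06) = 60.06 dBi

60.06 dBi


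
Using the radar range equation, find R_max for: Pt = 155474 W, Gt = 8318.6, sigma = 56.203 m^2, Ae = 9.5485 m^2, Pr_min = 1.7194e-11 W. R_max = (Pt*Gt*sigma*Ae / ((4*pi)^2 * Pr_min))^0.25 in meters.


R^4 = 155474*8318.6*56.203*9.5485 / ((4*pi)^2 * 1.7194e-11) = 2.556266e+20
R_max = 2.556266e+20^0.25 = 126445 m

126445 m


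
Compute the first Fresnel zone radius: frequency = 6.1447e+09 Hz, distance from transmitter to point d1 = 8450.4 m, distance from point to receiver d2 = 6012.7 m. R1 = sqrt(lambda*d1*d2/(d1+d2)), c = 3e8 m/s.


lambda = c / f = 3.0000e+08 / 6.1447e+09 = 0.04882256 m
R1 = sqrt(0.04882256 * 8450.4 * 6012.7 / (8450.4 + 6012.7)) = 13.10 m

13.10 m


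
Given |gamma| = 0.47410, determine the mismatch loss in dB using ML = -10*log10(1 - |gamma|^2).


ML = -10 * log10(1 - 0.47410^2) = -10 * log10(0.77522919) = 1.106 dB

1.106 dB


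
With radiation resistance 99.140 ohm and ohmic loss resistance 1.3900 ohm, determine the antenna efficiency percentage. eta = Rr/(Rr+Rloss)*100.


eta = 99.140 / (99.140 + 1.3900) * 100 = 98.62%

98.62%


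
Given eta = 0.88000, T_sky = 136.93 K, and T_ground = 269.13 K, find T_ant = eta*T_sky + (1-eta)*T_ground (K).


T_ant = 0.88000 * 136.93 + (1 - 0.88000) * 269.13 = 152.8 K

152.8 K


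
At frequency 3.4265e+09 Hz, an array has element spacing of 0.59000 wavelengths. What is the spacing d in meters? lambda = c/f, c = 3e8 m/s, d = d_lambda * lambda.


lambda = c / f = 3.0000e+08 / 3.4265e+09 = 0.08755290 m
d = 0.59000 * 0.08755290 = 0.05166 m

0.05166 m


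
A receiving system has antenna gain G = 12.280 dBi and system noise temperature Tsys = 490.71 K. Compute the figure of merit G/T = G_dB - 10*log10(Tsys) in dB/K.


G/T = 12.280 - 10*log10(490.71) = 12.280 - 26.90825 = -14.63 dB/K

-14.63 dB/K


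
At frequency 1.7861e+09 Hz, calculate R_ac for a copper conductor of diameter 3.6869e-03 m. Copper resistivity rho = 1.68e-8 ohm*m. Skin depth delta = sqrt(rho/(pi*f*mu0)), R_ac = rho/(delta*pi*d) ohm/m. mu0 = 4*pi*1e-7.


delta = sqrt(1.68e-8 / (pi * 1.7861e+09 * 4*pi*1e-7)) = 1.543554e-06 m
R_ac = 1.68e-8 / (1.543554e-06 * pi * 3.6869e-03) = 0.9397 ohm/m

0.9397 ohm/m


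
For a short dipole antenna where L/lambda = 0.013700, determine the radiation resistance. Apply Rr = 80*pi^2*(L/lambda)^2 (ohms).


Rr = 80 * pi^2 * (0.013700)^2 = 80 * 9.869604 * 1.876900e-04 = 0.1482 ohm

0.1482 ohm


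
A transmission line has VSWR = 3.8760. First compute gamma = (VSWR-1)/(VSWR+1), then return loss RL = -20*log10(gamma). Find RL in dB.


gamma = (3.8760 - 1) / (3.8760 + 1) = 0.5898277
RL = -20 * log10(0.5898277) = 4.585 dB

4.585 dB


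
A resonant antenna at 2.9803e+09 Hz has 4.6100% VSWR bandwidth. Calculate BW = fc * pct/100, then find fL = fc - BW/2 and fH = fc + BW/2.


BW = 2.9803e+09 * 4.6100/100 = 1.373918e+08 Hz
fL = 2.9803e+09 - 1.373918e+08/2 = 2.912e+09 Hz
fH = 2.9803e+09 + 1.373918e+08/2 = 3.049e+09 Hz

BW=1.374e+08 Hz, fL=2.912e+09 Hz, fH=3.049e+09 Hz


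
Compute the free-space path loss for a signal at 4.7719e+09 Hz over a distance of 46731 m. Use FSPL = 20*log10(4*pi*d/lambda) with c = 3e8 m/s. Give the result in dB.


lambda = c / f = 3.0000e+08 / 4.7719e+09 = 0.06286804 m
FSPL = 20 * log10(4*pi*46731/0.06286804) = 139.4 dB

139.4 dB


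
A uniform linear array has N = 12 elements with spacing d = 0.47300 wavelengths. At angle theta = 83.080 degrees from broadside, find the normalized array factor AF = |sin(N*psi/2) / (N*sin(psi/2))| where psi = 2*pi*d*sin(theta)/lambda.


psi = 2*pi*0.47300*sin(83.080 deg) = 2.950297 rad
AF = |sin(12*2.950297/2) / (12*sin(2.950297/2))| = 0.07634

0.07634


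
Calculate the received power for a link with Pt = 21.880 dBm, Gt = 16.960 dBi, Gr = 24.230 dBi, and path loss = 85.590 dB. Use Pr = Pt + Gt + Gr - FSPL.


Pr = 21.880 + 16.960 + 24.230 - 85.590 = -22.52 dBm

-22.52 dBm


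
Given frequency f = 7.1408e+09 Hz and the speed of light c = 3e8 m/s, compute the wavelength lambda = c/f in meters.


lambda = c / f = 3.0000e+08 / 7.1408e+09 = 0.04201 m

0.04201 m


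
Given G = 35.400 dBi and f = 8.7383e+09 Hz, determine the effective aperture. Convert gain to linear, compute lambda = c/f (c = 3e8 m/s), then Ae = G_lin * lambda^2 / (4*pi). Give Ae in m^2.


lambda = c / f = 3.0000e+08 / 8.7383e+09 = 0.03433162 m
G_linear = 10^(35.400/10) = 3467.369
Ae = G_linear * lambda^2 / (4*pi) = 3467.369 * 0.03433162^2 / (4*pi) = 0.3252 m^2

0.3252 m^2


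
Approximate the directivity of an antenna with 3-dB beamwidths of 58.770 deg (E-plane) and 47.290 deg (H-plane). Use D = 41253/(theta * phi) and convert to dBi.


D_linear = 41253 / (58.770 * 47.290) = 14.84330
D_dBi = 10 * log10(14.84330) = 11.72 dBi

11.72 dBi


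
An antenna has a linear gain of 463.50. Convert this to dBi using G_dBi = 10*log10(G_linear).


G_dBi = 10 * log10(463.50) = 26.66 dBi

26.66 dBi


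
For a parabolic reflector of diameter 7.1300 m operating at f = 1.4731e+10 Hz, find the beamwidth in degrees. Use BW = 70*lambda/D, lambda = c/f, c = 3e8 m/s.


lambda = c / f = 3.0000e+08 / 1.4731e+10 = 0.02036522 m
BW = 70 * 0.02036522 / 7.1300 = 0.1999 deg

0.1999 deg


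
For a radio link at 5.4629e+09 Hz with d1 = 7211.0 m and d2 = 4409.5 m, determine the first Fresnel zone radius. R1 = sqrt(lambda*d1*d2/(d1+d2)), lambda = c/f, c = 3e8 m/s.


lambda = c / f = 3.0000e+08 / 5.4629e+09 = 0.05491589 m
R1 = sqrt(0.05491589 * 7211.0 * 4409.5 / (7211.0 + 4409.5)) = 12.26 m

12.26 m


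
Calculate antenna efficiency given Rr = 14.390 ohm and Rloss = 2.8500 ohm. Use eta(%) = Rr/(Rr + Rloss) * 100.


eta = 14.390 / (14.390 + 2.8500) * 100 = 83.47%

83.47%


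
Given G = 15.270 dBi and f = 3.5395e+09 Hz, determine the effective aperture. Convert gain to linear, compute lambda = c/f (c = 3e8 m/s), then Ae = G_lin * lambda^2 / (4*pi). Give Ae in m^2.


lambda = c / f = 3.0000e+08 / 3.5395e+09 = 0.08475773 m
G_linear = 10^(15.270/10) = 33.65116
Ae = G_linear * lambda^2 / (4*pi) = 33.65116 * 0.08475773^2 / (4*pi) = 0.01924 m^2

0.01924 m^2


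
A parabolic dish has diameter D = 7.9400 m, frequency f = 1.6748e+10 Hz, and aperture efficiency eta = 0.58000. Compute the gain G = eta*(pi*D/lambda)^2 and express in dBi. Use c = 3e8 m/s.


lambda = c / f = 3.0000e+08 / 1.6748e+10 = 0.01791259 m
G_linear = 0.58000 * (pi * 7.9400 / 0.01791259)^2 = 1.124740e+06
G_dBi = 10 * log10(1.124740e+06) = 60.51 dBi

60.51 dBi


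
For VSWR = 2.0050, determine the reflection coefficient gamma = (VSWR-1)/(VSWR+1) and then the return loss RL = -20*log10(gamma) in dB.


gamma = (2.0050 - 1) / (2.0050 + 1) = 0.3344426
RL = -20 * log10(0.3344426) = 9.514 dB

9.514 dB


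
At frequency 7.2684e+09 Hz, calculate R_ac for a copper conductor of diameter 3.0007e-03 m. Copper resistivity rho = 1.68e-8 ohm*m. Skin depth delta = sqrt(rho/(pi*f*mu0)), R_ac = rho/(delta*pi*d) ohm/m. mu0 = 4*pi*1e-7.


delta = sqrt(1.68e-8 / (pi * 7.2684e+09 * 4*pi*1e-7)) = 7.651655e-07 m
R_ac = 1.68e-8 / (7.651655e-07 * pi * 3.0007e-03) = 2.329 ohm/m

2.329 ohm/m


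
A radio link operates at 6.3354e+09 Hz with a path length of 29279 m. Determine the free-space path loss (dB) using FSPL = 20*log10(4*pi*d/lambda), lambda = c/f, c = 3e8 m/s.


lambda = c / f = 3.0000e+08 / 6.3354e+09 = 0.04735297 m
FSPL = 20 * log10(4*pi*29279/0.04735297) = 137.8 dB

137.8 dB


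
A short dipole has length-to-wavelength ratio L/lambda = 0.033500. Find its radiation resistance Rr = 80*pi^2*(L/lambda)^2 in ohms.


Rr = 80 * pi^2 * (0.033500)^2 = 80 * 9.869604 * 1.122250e-03 = 0.8861 ohm

0.8861 ohm


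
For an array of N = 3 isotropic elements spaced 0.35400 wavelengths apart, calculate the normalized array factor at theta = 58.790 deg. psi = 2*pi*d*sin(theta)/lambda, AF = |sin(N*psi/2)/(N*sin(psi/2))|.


psi = 2*pi*0.35400*sin(58.790 deg) = 1.902341 rad
AF = |sin(3*1.902341/2) / (3*sin(1.902341/2))| = 0.1163

0.1163


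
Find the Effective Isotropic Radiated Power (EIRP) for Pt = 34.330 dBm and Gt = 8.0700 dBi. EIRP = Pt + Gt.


EIRP = Pt + Gt = 34.330 + 8.0700 = 42.40 dBm

42.40 dBm


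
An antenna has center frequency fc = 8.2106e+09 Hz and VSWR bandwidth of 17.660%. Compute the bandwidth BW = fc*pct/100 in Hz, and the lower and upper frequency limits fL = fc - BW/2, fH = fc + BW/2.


BW = 8.2106e+09 * 17.660/100 = 1.449992e+09 Hz
fL = 8.2106e+09 - 1.449992e+09/2 = 7.486e+09 Hz
fH = 8.2106e+09 + 1.449992e+09/2 = 8.936e+09 Hz

BW=1.450e+09 Hz, fL=7.486e+09 Hz, fH=8.936e+09 Hz


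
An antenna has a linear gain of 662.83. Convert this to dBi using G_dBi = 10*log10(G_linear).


G_dBi = 10 * log10(662.83) = 28.21 dBi

28.21 dBi


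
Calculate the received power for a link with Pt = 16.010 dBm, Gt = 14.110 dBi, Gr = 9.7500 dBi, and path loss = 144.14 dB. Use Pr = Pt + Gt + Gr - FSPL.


Pr = 16.010 + 14.110 + 9.7500 - 144.14 = -104.27 dBm

-104.27 dBm


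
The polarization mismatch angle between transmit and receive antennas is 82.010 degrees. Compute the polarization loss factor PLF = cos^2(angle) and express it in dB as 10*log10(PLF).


PLF_linear = cos^2(82.010 deg) = 0.01932107
PLF_dB = 10 * log10(0.01932107) = -17.14 dB

-17.14 dB


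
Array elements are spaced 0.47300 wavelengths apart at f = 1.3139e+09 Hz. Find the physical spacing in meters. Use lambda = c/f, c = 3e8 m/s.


lambda = c / f = 3.0000e+08 / 1.3139e+09 = 0.2283279 m
d = 0.47300 * 0.2283279 = 0.1080 m

0.1080 m


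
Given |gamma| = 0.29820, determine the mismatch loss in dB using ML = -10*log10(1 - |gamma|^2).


ML = -10 * log10(1 - 0.29820^2) = -10 * log10(0.91107676) = 0.4045 dB

0.4045 dB


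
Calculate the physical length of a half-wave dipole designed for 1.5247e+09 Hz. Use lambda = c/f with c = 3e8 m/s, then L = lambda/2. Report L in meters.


lambda = c / f = 3.0000e+08 / 1.5247e+09 = 0.1967600 m
L = lambda / 2 = 0.1967600 / 2 = 0.09838 m

0.09838 m


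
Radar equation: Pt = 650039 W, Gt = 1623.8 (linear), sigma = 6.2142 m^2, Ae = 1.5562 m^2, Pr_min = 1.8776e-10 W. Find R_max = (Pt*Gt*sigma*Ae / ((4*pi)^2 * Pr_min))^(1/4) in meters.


R^4 = 650039*1623.8*6.2142*1.5562 / ((4*pi)^2 * 1.8776e-10) = 3.442705e+17
R_max = 3.442705e+17^0.25 = 24223 m

24223 m


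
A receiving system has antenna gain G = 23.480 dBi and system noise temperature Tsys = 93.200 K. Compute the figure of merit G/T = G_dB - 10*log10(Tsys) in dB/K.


G/T = 23.480 - 10*log10(93.200) = 23.480 - 19.69416 = 3.786 dB/K

3.786 dB/K


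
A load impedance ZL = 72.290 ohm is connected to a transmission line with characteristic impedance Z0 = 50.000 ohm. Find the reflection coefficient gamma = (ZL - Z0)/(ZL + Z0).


gamma = (72.290 - 50.000) / (72.290 + 50.000) = 0.1823

0.1823


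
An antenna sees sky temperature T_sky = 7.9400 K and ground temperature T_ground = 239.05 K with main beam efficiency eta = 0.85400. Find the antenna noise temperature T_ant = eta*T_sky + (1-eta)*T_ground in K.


T_ant = 0.85400 * 7.9400 + (1 - 0.85400) * 239.05 = 41.68 K

41.68 K


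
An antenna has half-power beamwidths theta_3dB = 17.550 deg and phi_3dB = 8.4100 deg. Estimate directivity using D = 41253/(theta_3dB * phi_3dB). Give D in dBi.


D_linear = 41253 / (17.550 * 8.4100) = 279.5004
D_dBi = 10 * log10(279.5004) = 24.46 dBi

24.46 dBi


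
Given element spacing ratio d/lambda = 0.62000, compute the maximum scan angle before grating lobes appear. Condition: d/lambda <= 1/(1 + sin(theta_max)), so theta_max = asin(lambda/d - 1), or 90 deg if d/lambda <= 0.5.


lambda/d - 1 = 1/0.62000 - 1 = 0.6129032
theta_max = asin(0.6129032) = 37.80 deg

37.80 deg


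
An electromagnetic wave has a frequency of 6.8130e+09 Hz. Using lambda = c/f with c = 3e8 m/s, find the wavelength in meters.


lambda = c / f = 3.0000e+08 / 6.8130e+09 = 0.04403 m

0.04403 m


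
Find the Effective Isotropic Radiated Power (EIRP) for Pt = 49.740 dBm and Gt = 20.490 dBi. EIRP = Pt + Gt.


EIRP = Pt + Gt = 49.740 + 20.490 = 70.23 dBm

70.23 dBm


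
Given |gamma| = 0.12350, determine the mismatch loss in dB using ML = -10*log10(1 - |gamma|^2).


ML = -10 * log10(1 - 0.12350^2) = -10 * log10(0.98474775) = 0.06675 dB

0.06675 dB


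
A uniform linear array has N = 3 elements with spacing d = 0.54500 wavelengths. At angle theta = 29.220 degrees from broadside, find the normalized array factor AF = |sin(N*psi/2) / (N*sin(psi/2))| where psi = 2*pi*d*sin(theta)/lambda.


psi = 2*pi*0.54500*sin(29.220 deg) = 1.671639 rad
AF = |sin(3*1.671639/2) / (3*sin(1.671639/2))| = 0.2662

0.2662


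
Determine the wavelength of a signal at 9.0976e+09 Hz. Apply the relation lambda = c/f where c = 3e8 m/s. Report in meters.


lambda = c / f = 3.0000e+08 / 9.0976e+09 = 0.03298 m

0.03298 m


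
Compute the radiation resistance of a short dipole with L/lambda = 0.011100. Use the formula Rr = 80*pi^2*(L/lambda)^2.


Rr = 80 * pi^2 * (0.011100)^2 = 80 * 9.869604 * 1.232100e-04 = 0.09728 ohm

0.09728 ohm


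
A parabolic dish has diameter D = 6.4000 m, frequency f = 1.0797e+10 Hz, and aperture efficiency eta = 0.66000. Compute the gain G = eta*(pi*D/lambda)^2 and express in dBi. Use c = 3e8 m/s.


lambda = c / f = 3.0000e+08 / 1.0797e+10 = 0.02778550 m
G_linear = 0.66000 * (pi * 6.4000 / 0.02778550)^2 = 345594.8
G_dBi = 10 * log10(345594.8) = 55.39 dBi

55.39 dBi


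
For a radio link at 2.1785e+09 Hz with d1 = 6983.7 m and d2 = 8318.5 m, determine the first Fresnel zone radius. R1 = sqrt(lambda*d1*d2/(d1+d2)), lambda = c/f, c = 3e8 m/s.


lambda = c / f = 3.0000e+08 / 2.1785e+09 = 0.1377094 m
R1 = sqrt(0.1377094 * 6983.7 * 8318.5 / (6983.7 + 8318.5)) = 22.86 m

22.86 m


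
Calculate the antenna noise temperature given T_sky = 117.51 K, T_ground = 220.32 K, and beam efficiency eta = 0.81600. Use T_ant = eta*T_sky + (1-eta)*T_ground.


T_ant = 0.81600 * 117.51 + (1 - 0.81600) * 220.32 = 136.4 K

136.4 K


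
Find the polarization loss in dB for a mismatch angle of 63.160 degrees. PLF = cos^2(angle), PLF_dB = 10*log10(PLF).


PLF_linear = cos^2(63.160 deg) = 0.2038528
PLF_dB = 10 * log10(0.2038528) = -6.907 dB

-6.907 dB


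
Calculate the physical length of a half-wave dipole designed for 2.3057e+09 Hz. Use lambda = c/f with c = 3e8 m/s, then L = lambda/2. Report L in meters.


lambda = c / f = 3.0000e+08 / 2.3057e+09 = 0.1301123 m
L = lambda / 2 = 0.1301123 / 2 = 0.06506 m

0.06506 m


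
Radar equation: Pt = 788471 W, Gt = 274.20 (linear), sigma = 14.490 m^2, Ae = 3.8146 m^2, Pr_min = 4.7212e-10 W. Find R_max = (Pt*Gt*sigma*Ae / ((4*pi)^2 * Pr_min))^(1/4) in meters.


R^4 = 788471*274.20*14.490*3.8146 / ((4*pi)^2 * 4.7212e-10) = 1.602871e+17
R_max = 1.602871e+17^0.25 = 20009 m

20009 m


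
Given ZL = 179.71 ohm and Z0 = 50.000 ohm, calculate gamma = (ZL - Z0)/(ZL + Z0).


gamma = (179.71 - 50.000) / (179.71 + 50.000) = 0.5647

0.5647


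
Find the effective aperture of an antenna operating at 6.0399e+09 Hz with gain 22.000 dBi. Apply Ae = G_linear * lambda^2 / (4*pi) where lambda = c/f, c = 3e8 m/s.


lambda = c / f = 3.0000e+08 / 6.0399e+09 = 0.04966970 m
G_linear = 10^(22.000/10) = 158.4893
Ae = G_linear * lambda^2 / (4*pi) = 158.4893 * 0.04966970^2 / (4*pi) = 0.03112 m^2

0.03112 m^2


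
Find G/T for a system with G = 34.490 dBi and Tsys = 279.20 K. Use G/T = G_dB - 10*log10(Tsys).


G/T = 34.490 - 10*log10(279.20) = 34.490 - 24.45915 = 10.03 dB/K

10.03 dB/K


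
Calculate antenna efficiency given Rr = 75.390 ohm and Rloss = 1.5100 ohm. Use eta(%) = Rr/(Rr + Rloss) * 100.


eta = 75.390 / (75.390 + 1.5100) * 100 = 98.04%

98.04%


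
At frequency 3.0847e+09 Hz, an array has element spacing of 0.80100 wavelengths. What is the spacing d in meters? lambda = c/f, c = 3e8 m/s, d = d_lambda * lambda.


lambda = c / f = 3.0000e+08 / 3.0847e+09 = 0.09725419 m
d = 0.80100 * 0.09725419 = 0.07790 m

0.07790 m


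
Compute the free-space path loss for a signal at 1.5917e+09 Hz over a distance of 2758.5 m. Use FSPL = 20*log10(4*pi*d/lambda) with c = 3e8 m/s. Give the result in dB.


lambda = c / f = 3.0000e+08 / 1.5917e+09 = 0.1884777 m
FSPL = 20 * log10(4*pi*2758.5/0.1884777) = 105.3 dB

105.3 dB


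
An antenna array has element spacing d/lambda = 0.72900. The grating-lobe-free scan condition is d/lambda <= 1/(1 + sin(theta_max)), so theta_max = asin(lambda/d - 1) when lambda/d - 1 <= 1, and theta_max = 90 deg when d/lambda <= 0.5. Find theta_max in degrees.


lambda/d - 1 = 1/0.72900 - 1 = 0.3717421
theta_max = asin(0.3717421) = 21.82 deg

21.82 deg


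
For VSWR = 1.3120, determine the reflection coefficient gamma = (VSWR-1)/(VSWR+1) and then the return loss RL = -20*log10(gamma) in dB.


gamma = (1.3120 - 1) / (1.3120 + 1) = 0.1349481
RL = -20 * log10(0.1349481) = 17.40 dB

17.40 dB


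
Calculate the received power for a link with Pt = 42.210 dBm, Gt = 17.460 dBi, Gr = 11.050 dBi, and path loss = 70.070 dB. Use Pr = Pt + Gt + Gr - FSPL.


Pr = 42.210 + 17.460 + 11.050 - 70.070 = 0.65 dBm

0.65 dBm


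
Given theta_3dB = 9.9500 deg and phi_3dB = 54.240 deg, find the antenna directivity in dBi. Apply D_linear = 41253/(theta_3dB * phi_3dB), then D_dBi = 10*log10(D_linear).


D_linear = 41253 / (9.9500 * 54.240) = 76.43861
D_dBi = 10 * log10(76.43861) = 18.83 dBi

18.83 dBi


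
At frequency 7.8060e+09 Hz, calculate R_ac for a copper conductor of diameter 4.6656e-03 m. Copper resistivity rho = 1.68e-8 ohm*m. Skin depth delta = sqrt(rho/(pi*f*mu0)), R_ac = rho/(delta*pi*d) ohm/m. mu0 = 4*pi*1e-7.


delta = sqrt(1.68e-8 / (pi * 7.8060e+09 * 4*pi*1e-7)) = 7.383470e-07 m
R_ac = 1.68e-8 / (7.383470e-07 * pi * 4.6656e-03) = 1.552 ohm/m

1.552 ohm/m


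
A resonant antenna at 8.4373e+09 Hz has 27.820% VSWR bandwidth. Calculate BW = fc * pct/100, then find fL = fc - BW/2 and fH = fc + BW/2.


BW = 8.4373e+09 * 27.820/100 = 2.347257e+09 Hz
fL = 8.4373e+09 - 2.347257e+09/2 = 7.264e+09 Hz
fH = 8.4373e+09 + 2.347257e+09/2 = 9.611e+09 Hz

BW=2.347e+09 Hz, fL=7.264e+09 Hz, fH=9.611e+09 Hz


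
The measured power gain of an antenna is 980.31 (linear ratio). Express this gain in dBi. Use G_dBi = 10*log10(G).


G_dBi = 10 * log10(980.31) = 29.91 dBi

29.91 dBi


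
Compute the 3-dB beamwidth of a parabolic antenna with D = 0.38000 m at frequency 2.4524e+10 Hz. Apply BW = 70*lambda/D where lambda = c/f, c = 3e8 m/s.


lambda = c / f = 3.0000e+08 / 2.4524e+10 = 0.01223291 m
BW = 70 * 0.01223291 / 0.38000 = 2.253 deg

2.253 deg


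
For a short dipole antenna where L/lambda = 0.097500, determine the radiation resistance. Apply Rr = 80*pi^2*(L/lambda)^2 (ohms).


Rr = 80 * pi^2 * (0.097500)^2 = 80 * 9.869604 * 9.506250e-03 = 7.506 ohm

7.506 ohm


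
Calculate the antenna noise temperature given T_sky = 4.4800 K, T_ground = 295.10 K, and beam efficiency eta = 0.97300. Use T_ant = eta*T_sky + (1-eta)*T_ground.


T_ant = 0.97300 * 4.4800 + (1 - 0.97300) * 295.10 = 12.33 K

12.33 K


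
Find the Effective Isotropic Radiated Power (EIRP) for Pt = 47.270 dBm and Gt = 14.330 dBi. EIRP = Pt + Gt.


EIRP = Pt + Gt = 47.270 + 14.330 = 61.60 dBm

61.60 dBm


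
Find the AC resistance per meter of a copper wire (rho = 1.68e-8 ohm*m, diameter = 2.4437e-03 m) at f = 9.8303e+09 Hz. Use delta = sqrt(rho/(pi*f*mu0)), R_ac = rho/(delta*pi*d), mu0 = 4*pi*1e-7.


delta = sqrt(1.68e-8 / (pi * 9.8303e+09 * 4*pi*1e-7)) = 6.579477e-07 m
R_ac = 1.68e-8 / (6.579477e-07 * pi * 2.4437e-03) = 3.326 ohm/m

3.326 ohm/m


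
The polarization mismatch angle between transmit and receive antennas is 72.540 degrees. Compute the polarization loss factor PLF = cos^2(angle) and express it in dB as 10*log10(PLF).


PLF_linear = cos^2(72.540 deg) = 0.09002395
PLF_dB = 10 * log10(0.09002395) = -10.46 dB

-10.46 dB


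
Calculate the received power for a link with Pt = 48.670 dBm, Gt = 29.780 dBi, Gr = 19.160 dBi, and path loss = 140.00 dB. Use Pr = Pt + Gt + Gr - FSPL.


Pr = 48.670 + 29.780 + 19.160 - 140.00 = -42.39 dBm

-42.39 dBm


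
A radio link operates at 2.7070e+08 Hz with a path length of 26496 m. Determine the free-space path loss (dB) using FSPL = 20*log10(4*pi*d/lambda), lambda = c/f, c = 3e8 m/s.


lambda = c / f = 3.0000e+08 / 2.7070e+08 = 1.108238 m
FSPL = 20 * log10(4*pi*26496/1.108238) = 109.6 dB

109.6 dB


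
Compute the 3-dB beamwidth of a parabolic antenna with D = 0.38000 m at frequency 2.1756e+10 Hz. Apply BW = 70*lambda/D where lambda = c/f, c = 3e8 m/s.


lambda = c / f = 3.0000e+08 / 2.1756e+10 = 0.01378930 m
BW = 70 * 0.01378930 / 0.38000 = 2.540 deg

2.540 deg


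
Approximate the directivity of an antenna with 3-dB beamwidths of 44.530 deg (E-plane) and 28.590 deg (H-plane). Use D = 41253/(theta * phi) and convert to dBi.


D_linear = 41253 / (44.530 * 28.590) = 32.40326
D_dBi = 10 * log10(32.40326) = 15.11 dBi

15.11 dBi


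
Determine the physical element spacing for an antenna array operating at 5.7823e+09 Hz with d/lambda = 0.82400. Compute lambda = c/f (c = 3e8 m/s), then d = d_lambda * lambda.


lambda = c / f = 3.0000e+08 / 5.7823e+09 = 0.05188247 m
d = 0.82400 * 0.05188247 = 0.04275 m

0.04275 m


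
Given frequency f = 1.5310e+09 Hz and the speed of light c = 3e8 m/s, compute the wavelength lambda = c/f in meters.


lambda = c / f = 3.0000e+08 / 1.5310e+09 = 0.1960 m

0.1960 m


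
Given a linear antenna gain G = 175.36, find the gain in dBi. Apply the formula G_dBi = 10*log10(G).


G_dBi = 10 * log10(175.36) = 22.44 dBi

22.44 dBi


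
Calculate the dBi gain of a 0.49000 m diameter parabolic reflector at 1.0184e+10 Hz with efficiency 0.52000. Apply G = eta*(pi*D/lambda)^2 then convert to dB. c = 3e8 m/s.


lambda = c / f = 3.0000e+08 / 1.0184e+10 = 0.02945797 m
G_linear = 0.52000 * (pi * 0.49000 / 0.02945797)^2 = 1420.004
G_dBi = 10 * log10(1420.004) = 31.52 dBi

31.52 dBi


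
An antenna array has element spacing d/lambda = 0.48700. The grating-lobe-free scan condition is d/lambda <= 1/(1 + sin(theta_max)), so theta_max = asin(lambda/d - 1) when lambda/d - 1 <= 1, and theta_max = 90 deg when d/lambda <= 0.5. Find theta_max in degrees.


lambda/d - 1 = 1/0.48700 - 1 = 1.053388 >= 1
d/lambda <= 0.5, so the array can scan to endfire without grating lobes: theta_max = 90 deg

90 deg


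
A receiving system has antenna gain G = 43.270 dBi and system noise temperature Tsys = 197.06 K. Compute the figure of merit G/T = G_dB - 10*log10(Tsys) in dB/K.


G/T = 43.270 - 10*log10(197.06) = 43.270 - 22.94598 = 20.32 dB/K

20.32 dB/K


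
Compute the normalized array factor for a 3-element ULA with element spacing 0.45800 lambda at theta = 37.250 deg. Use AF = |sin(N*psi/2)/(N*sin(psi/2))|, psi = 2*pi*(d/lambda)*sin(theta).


psi = 2*pi*0.45800*sin(37.250 deg) = 1.741854 rad
AF = |sin(3*1.741854/2) / (3*sin(1.741854/2))| = 0.2199

0.2199


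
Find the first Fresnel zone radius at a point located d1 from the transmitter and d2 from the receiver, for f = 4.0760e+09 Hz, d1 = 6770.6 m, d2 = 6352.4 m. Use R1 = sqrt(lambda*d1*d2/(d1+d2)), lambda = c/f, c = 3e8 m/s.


lambda = c / f = 3.0000e+08 / 4.0760e+09 = 0.07360157 m
R1 = sqrt(0.07360157 * 6770.6 * 6352.4 / (6770.6 + 6352.4)) = 15.53 m

15.53 m


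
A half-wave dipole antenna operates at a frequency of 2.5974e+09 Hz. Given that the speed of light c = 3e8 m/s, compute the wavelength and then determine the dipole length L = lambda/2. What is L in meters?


lambda = c / f = 3.0000e+08 / 2.5974e+09 = 0.1155001 m
L = lambda / 2 = 0.1155001 / 2 = 0.05775 m

0.05775 m


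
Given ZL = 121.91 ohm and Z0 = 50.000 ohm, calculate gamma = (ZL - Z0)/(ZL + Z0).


gamma = (121.91 - 50.000) / (121.91 + 50.000) = 0.4183

0.4183


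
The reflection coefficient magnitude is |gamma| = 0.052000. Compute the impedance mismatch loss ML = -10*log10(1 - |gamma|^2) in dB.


ML = -10 * log10(1 - 0.052000^2) = -10 * log10(0.997296) = 0.01176 dB

0.01176 dB


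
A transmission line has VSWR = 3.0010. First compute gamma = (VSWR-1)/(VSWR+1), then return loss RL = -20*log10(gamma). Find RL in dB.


gamma = (3.0010 - 1) / (3.0010 + 1) = 0.5001250
RL = -20 * log10(0.5001250) = 6.018 dB

6.018 dB


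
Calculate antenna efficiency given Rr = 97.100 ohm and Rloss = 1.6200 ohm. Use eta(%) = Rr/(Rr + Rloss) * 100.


eta = 97.100 / (97.100 + 1.6200) * 100 = 98.36%

98.36%


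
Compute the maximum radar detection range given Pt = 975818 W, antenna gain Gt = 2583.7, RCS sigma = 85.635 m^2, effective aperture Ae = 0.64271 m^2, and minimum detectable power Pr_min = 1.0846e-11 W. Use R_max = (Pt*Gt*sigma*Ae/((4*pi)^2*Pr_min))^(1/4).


R^4 = 975818*2583.7*85.635*0.64271 / ((4*pi)^2 * 1.0846e-11) = 8.101920e+19
R_max = 8.101920e+19^0.25 = 94874 m

94874 m


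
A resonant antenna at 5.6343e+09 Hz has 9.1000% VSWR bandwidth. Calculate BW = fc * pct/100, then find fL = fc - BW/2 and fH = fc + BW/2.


BW = 5.6343e+09 * 9.1000/100 = 5.127213e+08 Hz
fL = 5.6343e+09 - 5.127213e+08/2 = 5.378e+09 Hz
fH = 5.6343e+09 + 5.127213e+08/2 = 5.891e+09 Hz

BW=5.127e+08 Hz, fL=5.378e+09 Hz, fH=5.891e+09 Hz


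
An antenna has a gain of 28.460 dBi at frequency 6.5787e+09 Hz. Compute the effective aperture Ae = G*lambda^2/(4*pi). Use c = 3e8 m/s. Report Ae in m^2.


lambda = c / f = 3.0000e+08 / 6.5787e+09 = 0.04560171 m
G_linear = 10^(28.460/10) = 701.4553
Ae = G_linear * lambda^2 / (4*pi) = 701.4553 * 0.04560171^2 / (4*pi) = 0.1161 m^2

0.1161 m^2


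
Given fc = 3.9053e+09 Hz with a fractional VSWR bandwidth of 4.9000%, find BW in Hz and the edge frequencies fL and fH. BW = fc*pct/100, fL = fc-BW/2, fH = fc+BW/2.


BW = 3.9053e+09 * 4.9000/100 = 1.913597e+08 Hz
fL = 3.9053e+09 - 1.913597e+08/2 = 3.810e+09 Hz
fH = 3.9053e+09 + 1.913597e+08/2 = 4.001e+09 Hz

BW=1.914e+08 Hz, fL=3.810e+09 Hz, fH=4.001e+09 Hz


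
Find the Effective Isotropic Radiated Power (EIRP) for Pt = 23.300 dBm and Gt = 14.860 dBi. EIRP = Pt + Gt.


EIRP = Pt + Gt = 23.300 + 14.860 = 38.16 dBm

38.16 dBm


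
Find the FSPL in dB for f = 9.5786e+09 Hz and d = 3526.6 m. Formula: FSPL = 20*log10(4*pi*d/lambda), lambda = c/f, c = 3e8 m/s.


lambda = c / f = 3.0000e+08 / 9.5786e+09 = 0.03131982 m
FSPL = 20 * log10(4*pi*3526.6/0.03131982) = 123.0 dB

123.0 dB


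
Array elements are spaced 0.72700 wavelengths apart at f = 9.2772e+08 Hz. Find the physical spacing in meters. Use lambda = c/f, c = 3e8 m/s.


lambda = c / f = 3.0000e+08 / 9.2772e+08 = 0.3233734 m
d = 0.72700 * 0.3233734 = 0.2351 m

0.2351 m


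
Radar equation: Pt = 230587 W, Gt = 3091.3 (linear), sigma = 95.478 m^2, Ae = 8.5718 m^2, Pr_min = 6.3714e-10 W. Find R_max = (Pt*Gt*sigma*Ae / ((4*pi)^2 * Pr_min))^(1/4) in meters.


R^4 = 230587*3091.3*95.478*8.5718 / ((4*pi)^2 * 6.3714e-10) = 5.798247e+18
R_max = 5.798247e+18^0.25 = 49071 m

49071 m


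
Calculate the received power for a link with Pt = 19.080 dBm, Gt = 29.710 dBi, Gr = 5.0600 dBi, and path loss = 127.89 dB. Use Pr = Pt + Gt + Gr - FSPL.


Pr = 19.080 + 29.710 + 5.0600 - 127.89 = -74.04 dBm

-74.04 dBm


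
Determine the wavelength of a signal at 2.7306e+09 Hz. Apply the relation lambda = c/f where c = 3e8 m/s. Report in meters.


lambda = c / f = 3.0000e+08 / 2.7306e+09 = 0.1099 m

0.1099 m


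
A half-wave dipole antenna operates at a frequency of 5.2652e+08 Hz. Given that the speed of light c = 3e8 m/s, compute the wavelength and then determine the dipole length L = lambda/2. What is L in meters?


lambda = c / f = 3.0000e+08 / 5.2652e+08 = 0.5697789 m
L = lambda / 2 = 0.5697789 / 2 = 0.2849 m

0.2849 m


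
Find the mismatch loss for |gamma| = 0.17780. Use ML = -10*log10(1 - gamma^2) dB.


ML = -10 * log10(1 - 0.17780^2) = -10 * log10(0.96838716) = 0.1395 dB

0.1395 dB


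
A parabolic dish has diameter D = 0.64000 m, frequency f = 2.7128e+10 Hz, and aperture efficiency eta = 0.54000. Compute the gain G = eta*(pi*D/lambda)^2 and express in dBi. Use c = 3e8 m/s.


lambda = c / f = 3.0000e+08 / 2.7128e+10 = 0.01105868 m
G_linear = 0.54000 * (pi * 0.64000 / 0.01105868)^2 = 17850.36
G_dBi = 10 * log10(17850.36) = 42.52 dBi

42.52 dBi


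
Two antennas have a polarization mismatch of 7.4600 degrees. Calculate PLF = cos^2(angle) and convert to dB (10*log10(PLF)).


PLF_linear = cos^2(7.4600 deg) = 0.9831431
PLF_dB = 10 * log10(0.9831431) = -0.07383 dB

-0.07383 dB


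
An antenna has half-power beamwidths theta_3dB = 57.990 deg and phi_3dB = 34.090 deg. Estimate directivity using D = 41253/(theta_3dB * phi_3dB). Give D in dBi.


D_linear = 41253 / (57.990 * 34.090) = 20.86774
D_dBi = 10 * log10(20.86774) = 13.19 dBi

13.19 dBi


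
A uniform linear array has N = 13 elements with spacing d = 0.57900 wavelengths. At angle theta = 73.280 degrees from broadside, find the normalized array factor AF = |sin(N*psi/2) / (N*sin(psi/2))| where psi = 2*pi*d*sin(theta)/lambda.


psi = 2*pi*0.57900*sin(73.280 deg) = 3.484159 rad
AF = |sin(13*3.484159/2) / (13*sin(3.484159/2))| = 0.04761

0.04761


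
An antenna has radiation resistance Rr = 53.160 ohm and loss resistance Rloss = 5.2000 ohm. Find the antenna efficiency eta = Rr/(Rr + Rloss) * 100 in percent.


eta = 53.160 / (53.160 + 5.2000) * 100 = 91.09%

91.09%


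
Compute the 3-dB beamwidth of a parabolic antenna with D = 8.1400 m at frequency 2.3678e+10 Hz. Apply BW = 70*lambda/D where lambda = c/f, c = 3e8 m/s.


lambda = c / f = 3.0000e+08 / 2.3678e+10 = 0.01266999 m
BW = 70 * 0.01266999 / 8.1400 = 0.1090 deg

0.1090 deg


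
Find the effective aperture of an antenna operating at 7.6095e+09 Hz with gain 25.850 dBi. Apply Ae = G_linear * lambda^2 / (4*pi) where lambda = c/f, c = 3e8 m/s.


lambda = c / f = 3.0000e+08 / 7.6095e+09 = 0.03942440 m
G_linear = 10^(25.850/10) = 384.5918
Ae = G_linear * lambda^2 / (4*pi) = 384.5918 * 0.03942440^2 / (4*pi) = 0.04757 m^2

0.04757 m^2


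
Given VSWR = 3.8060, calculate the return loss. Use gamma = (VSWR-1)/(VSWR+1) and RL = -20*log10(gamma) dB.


gamma = (3.8060 - 1) / (3.8060 + 1) = 0.5838535
RL = -20 * log10(0.5838535) = 4.674 dB

4.674 dB


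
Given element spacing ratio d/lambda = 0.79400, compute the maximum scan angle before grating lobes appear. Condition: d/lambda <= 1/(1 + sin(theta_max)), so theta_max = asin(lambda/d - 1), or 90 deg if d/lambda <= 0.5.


lambda/d - 1 = 1/0.79400 - 1 = 0.2594458
theta_max = asin(0.2594458) = 15.04 deg

15.04 deg


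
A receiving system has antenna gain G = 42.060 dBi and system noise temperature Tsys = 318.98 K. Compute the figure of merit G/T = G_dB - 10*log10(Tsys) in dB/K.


G/T = 42.060 - 10*log10(318.98) = 42.060 - 25.03763 = 17.02 dB/K

17.02 dB/K


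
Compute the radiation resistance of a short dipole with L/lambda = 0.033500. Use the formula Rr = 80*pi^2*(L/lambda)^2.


Rr = 80 * pi^2 * (0.033500)^2 = 80 * 9.869604 * 1.122250e-03 = 0.8861 ohm

0.8861 ohm


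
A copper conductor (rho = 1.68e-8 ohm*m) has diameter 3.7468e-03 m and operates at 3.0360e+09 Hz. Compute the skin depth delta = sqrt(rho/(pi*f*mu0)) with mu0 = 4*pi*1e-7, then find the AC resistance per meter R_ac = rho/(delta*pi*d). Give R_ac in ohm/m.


delta = sqrt(1.68e-8 / (pi * 3.0360e+09 * 4*pi*1e-7)) = 1.183924e-06 m
R_ac = 1.68e-8 / (1.183924e-06 * pi * 3.7468e-03) = 1.206 ohm/m

1.206 ohm/m


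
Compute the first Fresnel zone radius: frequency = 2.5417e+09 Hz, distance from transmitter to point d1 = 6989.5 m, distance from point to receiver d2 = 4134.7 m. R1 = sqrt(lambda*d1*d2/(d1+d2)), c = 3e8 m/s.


lambda = c / f = 3.0000e+08 / 2.5417e+09 = 0.1180312 m
R1 = sqrt(0.1180312 * 6989.5 * 4134.7 / (6989.5 + 4134.7)) = 17.51 m

17.51 m


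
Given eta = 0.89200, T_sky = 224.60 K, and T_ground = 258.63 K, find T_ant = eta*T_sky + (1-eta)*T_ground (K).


T_ant = 0.89200 * 224.60 + (1 - 0.89200) * 258.63 = 228.3 K

228.3 K


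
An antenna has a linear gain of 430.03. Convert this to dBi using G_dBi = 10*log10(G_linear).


G_dBi = 10 * log10(430.03) = 26.33 dBi

26.33 dBi


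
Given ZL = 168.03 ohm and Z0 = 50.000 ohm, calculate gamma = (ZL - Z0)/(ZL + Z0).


gamma = (168.03 - 50.000) / (168.03 + 50.000) = 0.5413

0.5413


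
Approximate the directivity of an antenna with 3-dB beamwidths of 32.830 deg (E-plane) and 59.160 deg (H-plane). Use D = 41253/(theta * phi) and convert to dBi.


D_linear = 41253 / (32.830 * 59.160) = 21.24010
D_dBi = 10 * log10(21.24010) = 13.27 dBi

13.27 dBi


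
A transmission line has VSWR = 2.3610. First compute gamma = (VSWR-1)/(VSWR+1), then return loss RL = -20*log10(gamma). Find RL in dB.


gamma = (2.3610 - 1) / (2.3610 + 1) = 0.4049390
RL = -20 * log10(0.4049390) = 7.852 dB

7.852 dB


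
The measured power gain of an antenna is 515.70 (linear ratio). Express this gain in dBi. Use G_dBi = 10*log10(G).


G_dBi = 10 * log10(515.70) = 27.12 dBi

27.12 dBi


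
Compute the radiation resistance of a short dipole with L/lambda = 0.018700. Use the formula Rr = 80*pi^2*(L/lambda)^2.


Rr = 80 * pi^2 * (0.018700)^2 = 80 * 9.869604 * 3.496900e-04 = 0.2761 ohm

0.2761 ohm


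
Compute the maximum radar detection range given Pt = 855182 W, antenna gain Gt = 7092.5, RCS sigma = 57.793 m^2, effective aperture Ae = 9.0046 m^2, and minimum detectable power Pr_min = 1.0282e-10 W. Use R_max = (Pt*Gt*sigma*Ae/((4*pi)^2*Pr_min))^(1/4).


R^4 = 855182*7092.5*57.793*9.0046 / ((4*pi)^2 * 1.0282e-10) = 1.944018e+20
R_max = 1.944018e+20^0.25 = 118080 m

118080 m


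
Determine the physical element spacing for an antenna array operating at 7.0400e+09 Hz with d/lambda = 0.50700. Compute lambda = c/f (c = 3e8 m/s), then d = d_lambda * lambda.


lambda = c / f = 3.0000e+08 / 7.0400e+09 = 0.04261364 m
d = 0.50700 * 0.04261364 = 0.02161 m

0.02161 m


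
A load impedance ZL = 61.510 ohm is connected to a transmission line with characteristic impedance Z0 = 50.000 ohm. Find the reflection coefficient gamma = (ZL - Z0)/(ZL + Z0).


gamma = (61.510 - 50.000) / (61.510 + 50.000) = 0.1032

0.1032


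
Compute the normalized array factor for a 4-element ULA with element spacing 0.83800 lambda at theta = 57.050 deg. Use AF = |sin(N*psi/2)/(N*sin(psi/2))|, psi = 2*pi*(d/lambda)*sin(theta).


psi = 2*pi*0.83800*sin(57.050 deg) = 4.418361 rad
AF = |sin(4*4.418361/2) / (4*sin(4.418361/2))| = 0.1727

0.1727


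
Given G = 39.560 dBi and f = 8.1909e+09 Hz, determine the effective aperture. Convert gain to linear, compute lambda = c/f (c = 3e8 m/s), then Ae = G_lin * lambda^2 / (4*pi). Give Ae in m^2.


lambda = c / f = 3.0000e+08 / 8.1909e+09 = 0.03662601 m
G_linear = 10^(39.560/10) = 9036.495
Ae = G_linear * lambda^2 / (4*pi) = 9036.495 * 0.03662601^2 / (4*pi) = 0.9646 m^2

0.9646 m^2


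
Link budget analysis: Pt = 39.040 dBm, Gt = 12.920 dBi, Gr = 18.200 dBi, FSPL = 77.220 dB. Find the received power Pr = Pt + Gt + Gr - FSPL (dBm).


Pr = 39.040 + 12.920 + 18.200 - 77.220 = -7.06 dBm

-7.06 dBm


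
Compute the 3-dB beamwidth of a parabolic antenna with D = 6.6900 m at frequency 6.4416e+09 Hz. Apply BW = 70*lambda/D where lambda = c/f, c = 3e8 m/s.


lambda = c / f = 3.0000e+08 / 6.4416e+09 = 0.04657228 m
BW = 70 * 0.04657228 / 6.6900 = 0.4873 deg

0.4873 deg


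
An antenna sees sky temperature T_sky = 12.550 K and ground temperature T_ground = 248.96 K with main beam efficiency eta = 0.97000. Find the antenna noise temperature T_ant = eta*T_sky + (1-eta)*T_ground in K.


T_ant = 0.97000 * 12.550 + (1 - 0.97000) * 248.96 = 19.64 K

19.64 K


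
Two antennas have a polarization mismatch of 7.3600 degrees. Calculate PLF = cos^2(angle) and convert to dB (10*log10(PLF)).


PLF_linear = cos^2(7.3600 deg) = 0.9835896
PLF_dB = 10 * log10(0.9835896) = -0.07186 dB

-0.07186 dB


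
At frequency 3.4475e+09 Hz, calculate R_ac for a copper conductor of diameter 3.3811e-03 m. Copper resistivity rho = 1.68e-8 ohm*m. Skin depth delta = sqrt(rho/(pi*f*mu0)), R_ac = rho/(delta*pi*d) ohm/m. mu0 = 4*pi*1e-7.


delta = sqrt(1.68e-8 / (pi * 3.4475e+09 * 4*pi*1e-7)) = 1.111022e-06 m
R_ac = 1.68e-8 / (1.111022e-06 * pi * 3.3811e-03) = 1.424 ohm/m

1.424 ohm/m


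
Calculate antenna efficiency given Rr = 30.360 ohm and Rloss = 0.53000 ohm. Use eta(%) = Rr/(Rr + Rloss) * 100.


eta = 30.360 / (30.360 + 0.53000) * 100 = 98.28%

98.28%


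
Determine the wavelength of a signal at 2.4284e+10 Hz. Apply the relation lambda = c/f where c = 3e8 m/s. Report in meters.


lambda = c / f = 3.0000e+08 / 2.4284e+10 = 0.01235 m

0.01235 m


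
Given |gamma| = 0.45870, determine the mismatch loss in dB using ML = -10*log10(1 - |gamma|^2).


ML = -10 * log10(1 - 0.45870^2) = -10 * log10(0.78959431) = 1.026 dB

1.026 dB


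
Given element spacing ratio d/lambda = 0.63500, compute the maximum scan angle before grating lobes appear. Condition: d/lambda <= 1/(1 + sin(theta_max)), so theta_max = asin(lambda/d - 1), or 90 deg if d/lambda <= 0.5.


lambda/d - 1 = 1/0.63500 - 1 = 0.5748031
theta_max = asin(0.5748031) = 35.09 deg

35.09 deg


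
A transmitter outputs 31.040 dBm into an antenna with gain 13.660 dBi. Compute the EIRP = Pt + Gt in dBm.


EIRP = Pt + Gt = 31.040 + 13.660 = 44.70 dBm

44.70 dBm


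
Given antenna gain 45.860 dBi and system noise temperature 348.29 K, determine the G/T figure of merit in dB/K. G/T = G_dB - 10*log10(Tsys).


G/T = 45.860 - 10*log10(348.29) = 45.860 - 25.41941 = 20.44 dB/K

20.44 dB/K
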